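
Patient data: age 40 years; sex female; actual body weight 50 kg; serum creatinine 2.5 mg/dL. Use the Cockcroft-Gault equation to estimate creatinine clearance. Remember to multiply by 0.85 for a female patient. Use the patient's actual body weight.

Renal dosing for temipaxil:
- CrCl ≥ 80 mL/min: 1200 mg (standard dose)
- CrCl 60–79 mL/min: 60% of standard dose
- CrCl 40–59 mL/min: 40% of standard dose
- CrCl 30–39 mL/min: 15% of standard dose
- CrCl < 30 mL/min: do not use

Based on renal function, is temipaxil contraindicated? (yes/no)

CrCl = (140 − 40) × 50 / (72 × 2.5) × 0.85 = 5000.0 / 180.00 × 0.85 ≈ 23.6 mL/min
CrCl ≈ 24 mL/min, which is < 30 mL/min.

yes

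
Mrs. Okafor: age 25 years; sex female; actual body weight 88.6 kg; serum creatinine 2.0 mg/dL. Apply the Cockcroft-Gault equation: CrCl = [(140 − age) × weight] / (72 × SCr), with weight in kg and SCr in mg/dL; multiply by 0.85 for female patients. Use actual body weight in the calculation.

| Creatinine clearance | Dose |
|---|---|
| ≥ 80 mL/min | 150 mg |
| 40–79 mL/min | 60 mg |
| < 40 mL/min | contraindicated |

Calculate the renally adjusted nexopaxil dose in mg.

CrCl = (140 − 25) × 88.6 / (72 × 2) × 0.85 = 10189.0 / 144.00 × 0.85 ≈ 60.1 mL/min
CrCl ≈ 60 mL/min → bracket 40–79 mL/min.
Dose for this bracket: 60 mg.

60 mg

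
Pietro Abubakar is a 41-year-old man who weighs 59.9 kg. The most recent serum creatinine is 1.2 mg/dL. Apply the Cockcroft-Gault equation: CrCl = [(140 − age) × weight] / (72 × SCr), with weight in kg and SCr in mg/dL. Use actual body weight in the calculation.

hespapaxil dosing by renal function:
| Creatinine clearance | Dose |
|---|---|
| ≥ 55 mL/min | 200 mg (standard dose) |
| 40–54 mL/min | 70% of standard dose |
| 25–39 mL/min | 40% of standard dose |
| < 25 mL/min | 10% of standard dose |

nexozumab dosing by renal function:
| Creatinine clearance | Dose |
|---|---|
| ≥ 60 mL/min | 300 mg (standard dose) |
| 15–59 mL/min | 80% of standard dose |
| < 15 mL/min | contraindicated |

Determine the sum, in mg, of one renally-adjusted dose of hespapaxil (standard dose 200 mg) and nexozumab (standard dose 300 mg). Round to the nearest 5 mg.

CrCl = (140 − 41) × 59.9 / (72 × 1.2) = 5930.1 / 86.40 ≈ 68.6 mL/min
CrCl ≈ 69 mL/min.
hespapaxil: ≥ 55 mL/min → 100% of 200 mg = 200 mg.
nexozumab: ≥ 60 mL/min → 100% of 300 mg = 300 mg.
Total = 200 + 300 = 500 mg.

500 mg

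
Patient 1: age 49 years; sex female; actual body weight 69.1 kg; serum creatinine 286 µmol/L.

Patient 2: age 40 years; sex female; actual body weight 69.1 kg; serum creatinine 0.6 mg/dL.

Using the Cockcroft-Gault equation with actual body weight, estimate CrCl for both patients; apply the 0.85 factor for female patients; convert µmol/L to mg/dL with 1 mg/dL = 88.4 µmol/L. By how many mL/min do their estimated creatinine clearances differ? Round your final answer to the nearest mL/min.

Patient 1: SCr = 286 / 88.4 = 3.235 mg/dL
Patient 1: CrCl = (140 − 49) × 69.1 / (72 × 3.235) × 0.85 = 6288.1 / 232.92 × 0.85 ≈ 22.9 mL/min
Patient 2: CrCl = (140 − 40) × 69.1 / (72 × 0.6) × 0.85 = 6910.0 / 43.20 × 0.85 ≈ 136.0 mL/min
|22.9 − 136.0| = 113.1 mL/min

113 mL/min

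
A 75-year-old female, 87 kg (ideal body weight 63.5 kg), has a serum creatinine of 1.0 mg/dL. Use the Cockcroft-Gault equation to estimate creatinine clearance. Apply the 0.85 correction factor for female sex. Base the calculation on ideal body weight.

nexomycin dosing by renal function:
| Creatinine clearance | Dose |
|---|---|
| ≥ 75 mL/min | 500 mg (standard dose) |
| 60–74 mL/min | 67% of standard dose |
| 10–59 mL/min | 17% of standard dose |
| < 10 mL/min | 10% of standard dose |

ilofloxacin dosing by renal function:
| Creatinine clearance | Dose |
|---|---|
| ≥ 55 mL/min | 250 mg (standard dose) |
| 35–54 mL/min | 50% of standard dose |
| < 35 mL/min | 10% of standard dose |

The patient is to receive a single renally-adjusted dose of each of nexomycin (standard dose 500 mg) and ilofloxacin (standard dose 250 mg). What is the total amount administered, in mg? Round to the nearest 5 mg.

CrCl = (140 − 75) × 63.5 / (72 × 1) × 0.85 = 4127.5 / 72.00 × 0.85 ≈ 48.7 mL/min
CrCl ≈ 49 mL/min.
nexomycin: 10–59 mL/min → 17% of 500 mg = 85 mg.
ilofloxacin: 35–54 mL/min → 50% of 250 mg = 125 mg.
Total = 85 + 125 = 210 mg.

210 mg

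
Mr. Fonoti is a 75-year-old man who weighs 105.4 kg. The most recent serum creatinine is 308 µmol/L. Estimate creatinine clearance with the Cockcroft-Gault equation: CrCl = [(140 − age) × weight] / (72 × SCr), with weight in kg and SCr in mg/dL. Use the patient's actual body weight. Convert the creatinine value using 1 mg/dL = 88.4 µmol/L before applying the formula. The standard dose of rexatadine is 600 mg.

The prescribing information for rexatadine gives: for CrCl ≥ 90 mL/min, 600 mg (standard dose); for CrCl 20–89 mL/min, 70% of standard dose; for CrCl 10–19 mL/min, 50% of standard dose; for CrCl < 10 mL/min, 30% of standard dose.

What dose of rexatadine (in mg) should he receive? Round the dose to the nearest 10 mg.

SCr = 308 / 88.4 = 3.484 mg/dL
CrCl = (140 − 75) × 105.4 / (72 × 3.484) = 6851.0 / 250.85 ≈ 27.3 mL/min
CrCl ≈ 27 mL/min → bracket 20–89 mL/min.
70% of 600 mg = 420 mg

420 mg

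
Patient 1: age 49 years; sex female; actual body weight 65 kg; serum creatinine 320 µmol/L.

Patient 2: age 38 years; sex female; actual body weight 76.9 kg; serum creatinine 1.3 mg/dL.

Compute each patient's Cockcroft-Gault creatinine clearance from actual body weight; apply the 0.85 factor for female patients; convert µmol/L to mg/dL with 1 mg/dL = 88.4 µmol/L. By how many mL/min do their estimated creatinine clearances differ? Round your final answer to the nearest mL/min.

52 mL/min

Patient 1: SCr = 320 / 88.4 = 3.62 mg/dL
Patient 1: CrCl = (140 − 49) × 65 / (72 × 3.62) × 0.85 = 5915.0 / 260.64 × 0.85 ≈ 19.3 mL/min
Patient 2: CrCl = (140 − 38) × 76.9 / (72 × 1.3) × 0.85 = 7843.8 / 93.60 × 0.85 ≈ 71.2 mL/min
|19.3 − 71.2| = 51.9 mL/min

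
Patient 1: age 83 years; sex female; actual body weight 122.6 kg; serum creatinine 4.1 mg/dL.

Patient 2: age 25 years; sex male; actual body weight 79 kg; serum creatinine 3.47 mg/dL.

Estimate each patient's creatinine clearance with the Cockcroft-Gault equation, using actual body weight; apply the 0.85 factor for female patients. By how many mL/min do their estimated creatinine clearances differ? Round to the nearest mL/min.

16 mL/min

Patient 1: CrCl = (140 − 83) × 122.6 / (72 × 4.1) × 0.85 = 6988.2 / 295.20 × 0.85 ≈ 20.1 mL/min
Patient 2: CrCl = (140 − 25) × 79 / (72 × 3.47) = 9085.0 / 249.84 ≈ 36.4 mL/min
|20.1 − 36.4| = 16.3 mL/min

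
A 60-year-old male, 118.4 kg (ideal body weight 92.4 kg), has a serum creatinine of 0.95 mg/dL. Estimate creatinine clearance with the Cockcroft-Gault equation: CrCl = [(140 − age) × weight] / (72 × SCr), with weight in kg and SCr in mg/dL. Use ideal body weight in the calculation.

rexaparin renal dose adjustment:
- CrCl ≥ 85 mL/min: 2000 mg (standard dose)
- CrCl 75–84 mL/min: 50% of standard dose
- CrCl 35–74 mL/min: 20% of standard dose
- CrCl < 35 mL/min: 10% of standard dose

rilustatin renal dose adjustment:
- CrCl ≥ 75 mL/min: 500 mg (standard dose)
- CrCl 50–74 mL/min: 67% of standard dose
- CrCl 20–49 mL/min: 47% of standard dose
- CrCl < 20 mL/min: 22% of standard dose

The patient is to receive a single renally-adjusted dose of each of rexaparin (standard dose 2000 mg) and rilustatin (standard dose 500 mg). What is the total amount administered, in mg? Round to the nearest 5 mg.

2500 mg

CrCl = (140 − 60) × 92.4 / (72 × 0.95) = 7392.0 / 68.40 ≈ 108.1 mL/min
CrCl ≈ 108 mL/min.
rexaparin: ≥ 85 mL/min → 100% of 2000 mg = 2000 mg.
rilustatin: ≥ 75 mL/min → 100% of 500 mg = 500 mg.
Total = 2000 + 500 = 2500 mg.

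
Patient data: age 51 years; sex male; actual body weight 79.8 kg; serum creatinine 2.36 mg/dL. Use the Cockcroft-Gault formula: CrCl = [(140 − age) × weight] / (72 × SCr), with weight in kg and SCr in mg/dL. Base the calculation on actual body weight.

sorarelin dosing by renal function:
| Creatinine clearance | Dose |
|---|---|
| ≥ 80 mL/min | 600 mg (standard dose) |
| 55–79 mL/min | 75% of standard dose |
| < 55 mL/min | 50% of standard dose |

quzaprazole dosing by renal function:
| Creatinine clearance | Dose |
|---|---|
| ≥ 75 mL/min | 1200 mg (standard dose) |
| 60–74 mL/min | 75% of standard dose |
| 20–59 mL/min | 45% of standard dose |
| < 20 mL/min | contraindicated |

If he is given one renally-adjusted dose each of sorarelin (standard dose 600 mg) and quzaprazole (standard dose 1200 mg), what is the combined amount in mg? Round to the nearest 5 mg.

CrCl = (140 − 51) × 79.8 / (72 × 2.36) = 7102.2 / 169.92 ≈ 41.8 mL/min
CrCl ≈ 42 mL/min.
sorarelin: < 55 mL/min → 50% of 600 mg = 300 mg.
quzaprazole: 20–59 mL/min → 45% of 1200 mg = 540 mg.
Total = 300 + 540 = 840 mg.

840 mg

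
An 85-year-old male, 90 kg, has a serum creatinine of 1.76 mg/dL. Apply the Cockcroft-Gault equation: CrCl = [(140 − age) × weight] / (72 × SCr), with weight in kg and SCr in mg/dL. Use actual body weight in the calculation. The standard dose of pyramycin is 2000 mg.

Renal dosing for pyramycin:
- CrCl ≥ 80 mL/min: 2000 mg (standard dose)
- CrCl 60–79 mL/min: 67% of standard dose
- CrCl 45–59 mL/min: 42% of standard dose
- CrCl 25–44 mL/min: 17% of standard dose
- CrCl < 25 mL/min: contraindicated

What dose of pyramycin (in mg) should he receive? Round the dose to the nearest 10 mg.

340 mg

CrCl = (140 − 85) × 90 / (72 × 1.76) = 4950.0 / 126.72 ≈ 39.1 mL/min
CrCl ≈ 39 mL/min → bracket 25–44 mL/min.
17% of 2000 mg = 340 mg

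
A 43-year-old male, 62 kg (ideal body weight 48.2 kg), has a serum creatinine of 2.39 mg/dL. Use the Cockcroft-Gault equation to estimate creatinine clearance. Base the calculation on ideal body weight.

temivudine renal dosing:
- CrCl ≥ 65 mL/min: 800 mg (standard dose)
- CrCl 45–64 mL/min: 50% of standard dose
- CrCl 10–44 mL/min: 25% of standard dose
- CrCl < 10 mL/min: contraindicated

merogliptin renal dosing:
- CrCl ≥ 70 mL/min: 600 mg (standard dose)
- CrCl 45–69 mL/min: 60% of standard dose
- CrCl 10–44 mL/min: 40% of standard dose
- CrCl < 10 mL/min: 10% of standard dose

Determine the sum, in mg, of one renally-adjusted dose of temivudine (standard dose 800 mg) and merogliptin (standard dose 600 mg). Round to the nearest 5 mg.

440 mg

CrCl = (140 − 43) × 48.2 / (72 × 2.39) = 4675.4 / 172.08 ≈ 27.2 mL/min
CrCl ≈ 27 mL/min.
temivudine: 10–44 mL/min → 25% of 800 mg = 200 mg.
merogliptin: 10–44 mL/min → 40% of 600 mg = 240 mg.
Total = 200 + 240 = 440 mg.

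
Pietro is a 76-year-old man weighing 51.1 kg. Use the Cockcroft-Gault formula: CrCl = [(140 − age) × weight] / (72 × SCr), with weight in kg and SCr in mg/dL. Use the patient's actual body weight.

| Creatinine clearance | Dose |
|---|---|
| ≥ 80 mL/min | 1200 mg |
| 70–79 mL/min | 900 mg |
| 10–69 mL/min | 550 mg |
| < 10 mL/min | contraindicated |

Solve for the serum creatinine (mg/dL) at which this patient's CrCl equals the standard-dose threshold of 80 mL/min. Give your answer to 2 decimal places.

0.57 mg/dL

Standard dose requires CrCl ≥ 80 mL/min.
Set (140 − 76) × 51.1 / (72 × SCr) = 80
SCr = (140 − 76) × 51.1 / (72 × 80) = 0.568 mg/dL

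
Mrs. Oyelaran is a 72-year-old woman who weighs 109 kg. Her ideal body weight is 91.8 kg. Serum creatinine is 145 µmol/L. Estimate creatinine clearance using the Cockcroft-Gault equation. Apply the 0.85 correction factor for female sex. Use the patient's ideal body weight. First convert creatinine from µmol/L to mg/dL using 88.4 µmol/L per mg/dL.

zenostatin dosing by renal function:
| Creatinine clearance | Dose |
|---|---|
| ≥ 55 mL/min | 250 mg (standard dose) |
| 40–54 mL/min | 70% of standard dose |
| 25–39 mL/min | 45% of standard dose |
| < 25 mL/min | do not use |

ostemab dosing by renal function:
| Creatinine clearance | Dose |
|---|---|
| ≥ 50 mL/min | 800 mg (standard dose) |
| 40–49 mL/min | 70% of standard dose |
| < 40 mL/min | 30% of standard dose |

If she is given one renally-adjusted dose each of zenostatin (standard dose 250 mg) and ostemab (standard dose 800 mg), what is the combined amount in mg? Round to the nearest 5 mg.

SCr = 145 / 88.4 = 1.64 mg/dL
CrCl = (140 − 72) × 91.8 / (72 × 1.64) × 0.85 = 6242.4 / 118.08 × 0.85 ≈ 44.9 mL/min
CrCl ≈ 45 mL/min.
zenostatin: 40–54 mL/min → 70% of 250 mg = 175 mg.
ostemab: 40–49 mL/min → 70% of 800 mg = 560 mg.
Total = 175 + 560 = 735 mg.

735 mg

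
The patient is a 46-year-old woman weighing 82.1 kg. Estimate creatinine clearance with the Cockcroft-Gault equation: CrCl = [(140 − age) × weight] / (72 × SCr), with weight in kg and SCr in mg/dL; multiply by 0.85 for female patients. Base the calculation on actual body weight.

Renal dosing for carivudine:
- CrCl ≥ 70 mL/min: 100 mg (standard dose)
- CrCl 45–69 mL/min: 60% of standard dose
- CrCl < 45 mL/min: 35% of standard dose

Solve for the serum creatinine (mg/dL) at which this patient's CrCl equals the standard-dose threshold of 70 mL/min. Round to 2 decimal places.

Standard dose requires CrCl ≥ 70 mL/min.
Set (140 − 46) × 82.1 × 0.85 / (72 × SCr) = 70
SCr = (140 − 46) × 82.1 × 0.85 / (72 × 70) = 1.302 mg/dL

1.30 mg/dL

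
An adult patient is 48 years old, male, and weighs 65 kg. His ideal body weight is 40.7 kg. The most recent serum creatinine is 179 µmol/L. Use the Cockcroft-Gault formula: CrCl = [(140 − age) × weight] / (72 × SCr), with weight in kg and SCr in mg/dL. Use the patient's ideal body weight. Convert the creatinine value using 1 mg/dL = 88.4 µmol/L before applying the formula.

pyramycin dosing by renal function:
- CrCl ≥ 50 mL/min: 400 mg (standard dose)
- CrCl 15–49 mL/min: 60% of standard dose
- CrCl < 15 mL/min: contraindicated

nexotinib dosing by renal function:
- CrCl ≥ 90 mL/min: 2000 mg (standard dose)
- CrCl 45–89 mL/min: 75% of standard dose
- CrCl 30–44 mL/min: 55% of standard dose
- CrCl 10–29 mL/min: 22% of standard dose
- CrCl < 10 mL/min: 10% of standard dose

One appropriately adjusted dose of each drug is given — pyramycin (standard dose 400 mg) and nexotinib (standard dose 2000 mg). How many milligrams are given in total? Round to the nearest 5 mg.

680 mg

SCr = 179 / 88.4 = 2.025 mg/dL
CrCl = (140 − 48) × 40.7 / (72 × 2.025) = 3744.4 / 145.80 ≈ 25.7 mL/min
CrCl ≈ 26 mL/min.
pyramycin: 15–49 mL/min → 60% of 400 mg = 240 mg.
nexotinib: 10–29 mL/min → 22% of 2000 mg = 440 mg.
Total = 240 + 440 = 680 mg.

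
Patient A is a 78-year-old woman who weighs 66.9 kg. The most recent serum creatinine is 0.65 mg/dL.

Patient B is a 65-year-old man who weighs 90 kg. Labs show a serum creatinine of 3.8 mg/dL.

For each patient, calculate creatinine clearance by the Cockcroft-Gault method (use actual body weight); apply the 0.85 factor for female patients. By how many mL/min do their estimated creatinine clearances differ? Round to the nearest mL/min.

51 mL/min

Patient A: CrCl = (140 − 78) × 66.9 / (72 × 0.65) × 0.85 = 4147.8 / 46.80 × 0.85 ≈ 75.3 mL/min
Patient B: CrCl = (140 − 65) × 90 / (72 × 3.8) = 6750.0 / 273.60 ≈ 24.7 mL/min
|75.3 − 24.7| = 50.6 mL/min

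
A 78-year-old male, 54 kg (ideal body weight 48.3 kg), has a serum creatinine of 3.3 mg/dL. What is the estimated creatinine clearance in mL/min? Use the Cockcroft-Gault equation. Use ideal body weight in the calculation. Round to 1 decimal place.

CrCl = (140 − 78) × 48.3 / (72 × 3.3) = 2994.6 / 237.60 ≈ 12.6 mL/min

12.6 mL/min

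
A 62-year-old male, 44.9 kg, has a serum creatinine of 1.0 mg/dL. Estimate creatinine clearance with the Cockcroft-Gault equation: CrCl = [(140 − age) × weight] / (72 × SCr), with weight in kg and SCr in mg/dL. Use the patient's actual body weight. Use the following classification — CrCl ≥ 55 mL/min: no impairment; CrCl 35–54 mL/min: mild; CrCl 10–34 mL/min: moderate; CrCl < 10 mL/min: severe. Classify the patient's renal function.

mild

CrCl = (140 − 62) × 44.9 / (72 × 1) = 3502.2 / 72.00 ≈ 48.6 mL/min
49 mL/min falls in the 'mild' range.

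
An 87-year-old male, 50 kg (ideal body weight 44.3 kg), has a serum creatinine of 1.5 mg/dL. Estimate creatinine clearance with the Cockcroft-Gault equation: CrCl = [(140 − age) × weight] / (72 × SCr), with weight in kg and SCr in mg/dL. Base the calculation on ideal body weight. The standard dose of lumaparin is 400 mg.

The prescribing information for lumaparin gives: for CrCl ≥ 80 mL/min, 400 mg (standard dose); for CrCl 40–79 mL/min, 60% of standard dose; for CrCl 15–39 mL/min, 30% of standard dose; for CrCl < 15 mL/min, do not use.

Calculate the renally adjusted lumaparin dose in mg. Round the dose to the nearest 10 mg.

CrCl = (140 − 87) × 44.3 / (72 × 1.5) = 2347.9 / 108.00 ≈ 21.7 mL/min
CrCl ≈ 22 mL/min → bracket 15–39 mL/min.
30% of 400 mg = 120 mg

120 mg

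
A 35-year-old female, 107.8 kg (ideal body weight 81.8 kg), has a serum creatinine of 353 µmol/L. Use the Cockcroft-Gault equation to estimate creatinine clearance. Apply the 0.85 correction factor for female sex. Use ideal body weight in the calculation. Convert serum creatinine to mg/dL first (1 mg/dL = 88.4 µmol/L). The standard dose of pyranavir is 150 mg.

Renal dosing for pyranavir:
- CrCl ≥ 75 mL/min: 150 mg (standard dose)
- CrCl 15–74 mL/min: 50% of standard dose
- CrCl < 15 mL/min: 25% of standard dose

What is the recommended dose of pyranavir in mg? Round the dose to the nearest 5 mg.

75 mg

SCr = 353 / 88.4 = 3.993 mg/dL
CrCl = (140 − 35) × 81.8 / (72 × 3.993) × 0.85 = 8589.0 / 287.50 × 0.85 ≈ 25.4 mL/min
CrCl ≈ 25 mL/min → bracket 15–74 mL/min.
50% of 150 mg = 75 mg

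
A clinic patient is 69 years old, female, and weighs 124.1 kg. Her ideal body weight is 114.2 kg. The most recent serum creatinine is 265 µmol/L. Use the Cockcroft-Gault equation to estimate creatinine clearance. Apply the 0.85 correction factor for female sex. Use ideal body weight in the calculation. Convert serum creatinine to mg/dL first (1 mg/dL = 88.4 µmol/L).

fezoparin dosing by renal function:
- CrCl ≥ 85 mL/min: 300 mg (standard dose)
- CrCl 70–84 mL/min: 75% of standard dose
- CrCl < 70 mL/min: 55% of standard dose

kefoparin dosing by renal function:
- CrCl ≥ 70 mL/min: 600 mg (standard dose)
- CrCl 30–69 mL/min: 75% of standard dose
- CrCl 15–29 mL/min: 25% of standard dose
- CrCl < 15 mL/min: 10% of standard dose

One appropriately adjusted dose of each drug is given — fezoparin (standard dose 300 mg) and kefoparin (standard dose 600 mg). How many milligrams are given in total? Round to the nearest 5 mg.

615 mg

SCr = 265 / 88.4 = 2.998 mg/dL
CrCl = (140 − 69) × 114.2 / (72 × 2.998) × 0.85 = 8108.2 / 215.86 × 0.85 ≈ 31.9 mL/min
CrCl ≈ 32 mL/min.
fezoparin: < 70 mL/min → 55% of 300 mg = 165 mg.
kefoparin: 30–69 mL/min → 75% of 600 mg = 450 mg.
Total = 165 + 450 = 615 mg.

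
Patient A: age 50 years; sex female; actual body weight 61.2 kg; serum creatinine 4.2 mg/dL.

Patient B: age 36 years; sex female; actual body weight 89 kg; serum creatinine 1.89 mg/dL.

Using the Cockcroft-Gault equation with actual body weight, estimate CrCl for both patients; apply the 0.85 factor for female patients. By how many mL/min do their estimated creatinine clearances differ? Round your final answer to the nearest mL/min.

42 mL/min

Patient A: CrCl = (140 − 50) × 61.2 / (72 × 4.2) × 0.85 = 5508.0 / 302.40 × 0.85 ≈ 15.5 mL/min
Patient B: CrCl = (140 − 36) × 89 / (72 × 1.89) × 0.85 = 9256.0 / 136.08 × 0.85 ≈ 57.8 mL/min
|15.5 − 57.8| = 42.3 mL/min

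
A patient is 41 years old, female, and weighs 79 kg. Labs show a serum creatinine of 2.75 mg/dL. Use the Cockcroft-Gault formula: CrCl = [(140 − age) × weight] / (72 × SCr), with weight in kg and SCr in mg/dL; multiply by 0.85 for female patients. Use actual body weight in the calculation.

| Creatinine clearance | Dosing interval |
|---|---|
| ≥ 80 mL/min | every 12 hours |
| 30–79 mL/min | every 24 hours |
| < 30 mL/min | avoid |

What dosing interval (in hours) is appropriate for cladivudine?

every 24 hours

CrCl = (140 − 41) × 79 / (72 × 2.75) × 0.85 = 7821.0 / 198.00 × 0.85 ≈ 33.6 mL/min
CrCl ≈ 34 mL/min → bracket 30–79 mL/min → every 24 hours.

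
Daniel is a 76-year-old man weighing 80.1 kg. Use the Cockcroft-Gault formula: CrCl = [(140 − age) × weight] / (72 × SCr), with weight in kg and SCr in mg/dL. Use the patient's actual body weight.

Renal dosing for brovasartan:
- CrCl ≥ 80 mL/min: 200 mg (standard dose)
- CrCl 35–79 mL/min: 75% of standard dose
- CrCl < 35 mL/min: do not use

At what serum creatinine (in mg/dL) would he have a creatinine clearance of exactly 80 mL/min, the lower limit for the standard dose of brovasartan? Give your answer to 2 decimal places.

0.89 mg/dL

Standard dose requires CrCl ≥ 80 mL/min.
Set (140 − 76) × 80.1 / (72 × SCr) = 80
SCr = (140 − 76) × 80.1 / (72 × 80) = 0.890 mg/dL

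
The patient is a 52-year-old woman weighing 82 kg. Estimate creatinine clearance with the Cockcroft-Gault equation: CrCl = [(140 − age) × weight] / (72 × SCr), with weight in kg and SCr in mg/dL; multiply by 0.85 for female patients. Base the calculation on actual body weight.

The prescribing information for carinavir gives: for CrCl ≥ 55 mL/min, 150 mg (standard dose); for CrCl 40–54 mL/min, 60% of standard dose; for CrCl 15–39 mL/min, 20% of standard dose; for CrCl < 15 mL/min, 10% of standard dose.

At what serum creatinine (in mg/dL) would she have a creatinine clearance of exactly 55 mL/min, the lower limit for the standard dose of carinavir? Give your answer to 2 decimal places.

1.55 mg/dL

Standard dose requires CrCl ≥ 55 mL/min.
Set (140 − 52) × 82 × 0.85 / (72 × SCr) = 55
SCr = (140 − 52) × 82 × 0.85 / (72 × 55) = 1.549 mg/dL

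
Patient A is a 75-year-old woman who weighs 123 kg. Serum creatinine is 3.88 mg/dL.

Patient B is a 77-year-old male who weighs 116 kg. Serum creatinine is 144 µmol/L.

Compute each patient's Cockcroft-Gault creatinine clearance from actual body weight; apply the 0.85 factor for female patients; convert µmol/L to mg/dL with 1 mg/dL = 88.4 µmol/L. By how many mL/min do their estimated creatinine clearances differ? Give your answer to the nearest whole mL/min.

Patient A: CrCl = (140 − 75) × 123 / (72 × 3.88) × 0.85 = 7995.0 / 279.36 × 0.85 ≈ 24.3 mL/min
Patient B: SCr = 144 / 88.4 = 1.629 mg/dL
Patient B: CrCl = (140 − 77) × 116 / (72 × 1.629) = 7308.0 / 117.29 ≈ 62.3 mL/min
|24.3 − 62.3| = 38.0 mL/min

38 mL/min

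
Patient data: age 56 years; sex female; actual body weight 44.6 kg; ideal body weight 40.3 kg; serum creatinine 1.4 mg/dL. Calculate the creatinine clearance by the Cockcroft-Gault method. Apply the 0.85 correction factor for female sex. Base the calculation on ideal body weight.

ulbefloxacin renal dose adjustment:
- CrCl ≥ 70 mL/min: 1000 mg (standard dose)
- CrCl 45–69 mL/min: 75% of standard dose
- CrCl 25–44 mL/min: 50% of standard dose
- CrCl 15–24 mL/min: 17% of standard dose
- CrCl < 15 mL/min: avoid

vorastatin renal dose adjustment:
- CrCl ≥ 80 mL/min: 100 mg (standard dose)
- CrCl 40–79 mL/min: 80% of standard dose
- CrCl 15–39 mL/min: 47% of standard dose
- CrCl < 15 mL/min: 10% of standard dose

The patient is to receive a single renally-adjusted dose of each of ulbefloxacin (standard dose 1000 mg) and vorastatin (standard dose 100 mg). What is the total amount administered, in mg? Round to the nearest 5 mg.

CrCl = (140 − 56) × 40.3 / (72 × 1.4) × 0.85 = 3385.2 / 100.80 × 0.85 ≈ 28.5 mL/min
CrCl ≈ 29 mL/min.
ulbefloxacin: 25–44 mL/min → 50% of 1000 mg = 500 mg.
vorastatin: 15–39 mL/min → 47% of 100 mg = 47 mg.
Total = 500 + 47 = 547 mg.

545 mg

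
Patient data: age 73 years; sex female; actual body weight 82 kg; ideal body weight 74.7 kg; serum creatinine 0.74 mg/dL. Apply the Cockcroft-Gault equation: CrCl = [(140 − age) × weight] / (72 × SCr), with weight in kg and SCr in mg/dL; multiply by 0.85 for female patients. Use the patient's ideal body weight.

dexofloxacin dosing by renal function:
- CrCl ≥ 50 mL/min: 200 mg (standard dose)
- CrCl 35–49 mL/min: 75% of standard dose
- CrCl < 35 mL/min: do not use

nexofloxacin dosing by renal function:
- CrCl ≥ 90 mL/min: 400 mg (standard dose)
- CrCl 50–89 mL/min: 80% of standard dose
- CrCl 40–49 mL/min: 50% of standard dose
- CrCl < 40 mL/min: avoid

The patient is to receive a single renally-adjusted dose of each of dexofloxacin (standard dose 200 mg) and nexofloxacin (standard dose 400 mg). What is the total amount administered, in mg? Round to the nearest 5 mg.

CrCl = (140 − 73) × 74.7 / (72 × 0.74) × 0.85 = 5004.9 / 53.28 × 0.85 ≈ 79.8 mL/min
CrCl ≈ 80 mL/min.
dexofloxacin: ≥ 50 mL/min → 100% of 200 mg = 200 mg.
nexofloxacin: 50–89 mL/min → 80% of 400 mg = 320 mg.
Total = 200 + 320 = 520 mg.

520 mg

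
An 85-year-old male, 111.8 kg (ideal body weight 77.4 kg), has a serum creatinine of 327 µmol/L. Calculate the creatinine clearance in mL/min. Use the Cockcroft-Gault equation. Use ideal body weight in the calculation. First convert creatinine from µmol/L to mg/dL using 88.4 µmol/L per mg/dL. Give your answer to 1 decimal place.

16.0 mL/min

SCr = 327 / 88.4 = 3.699 mg/dL
CrCl = (140 − 85) × 77.4 / (72 × 3.699) = 4257.0 / 266.33 ≈ 16.0 mL/min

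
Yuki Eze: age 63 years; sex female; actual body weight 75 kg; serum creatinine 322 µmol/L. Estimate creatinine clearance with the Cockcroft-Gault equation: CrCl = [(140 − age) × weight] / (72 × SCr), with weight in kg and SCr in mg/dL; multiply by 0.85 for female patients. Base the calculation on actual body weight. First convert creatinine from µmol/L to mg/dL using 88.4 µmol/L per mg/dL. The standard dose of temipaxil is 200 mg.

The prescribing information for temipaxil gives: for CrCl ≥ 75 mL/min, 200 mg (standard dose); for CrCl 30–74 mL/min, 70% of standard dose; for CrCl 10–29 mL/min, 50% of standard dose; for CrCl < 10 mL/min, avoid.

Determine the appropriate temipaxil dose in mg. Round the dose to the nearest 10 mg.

100 mg

SCr = 322 / 88.4 = 3.643 mg/dL
CrCl = (140 − 63) × 75 / (72 × 3.643) × 0.85 = 5775.0 / 262.30 × 0.85 ≈ 18.7 mL/min
CrCl ≈ 19 mL/min → bracket 10–29 mL/min.
50% of 200 mg = 100 mg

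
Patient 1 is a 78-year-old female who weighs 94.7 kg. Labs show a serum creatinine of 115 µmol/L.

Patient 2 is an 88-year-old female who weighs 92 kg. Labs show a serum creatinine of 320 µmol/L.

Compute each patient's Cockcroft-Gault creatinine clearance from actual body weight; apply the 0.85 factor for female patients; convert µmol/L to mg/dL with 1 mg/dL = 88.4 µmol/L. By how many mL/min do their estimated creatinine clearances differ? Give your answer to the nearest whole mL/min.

Patient 1: SCr = 115 / 88.4 = 1.301 mg/dL
Patient 1: CrCl = (140 − 78) × 94.7 / (72 × 1.301) × 0.85 = 5871.4 / 93.67 × 0.85 ≈ 53.3 mL/min
Patient 2: SCr = 320 / 88.4 = 3.62 mg/dL
Patient 2: CrCl = (140 − 88) × 92 / (72 × 3.62) × 0.85 = 4784.0 / 260.64 × 0.85 ≈ 15.6 mL/min
|53.3 − 15.6| = 37.7 mL/min

38 mL/min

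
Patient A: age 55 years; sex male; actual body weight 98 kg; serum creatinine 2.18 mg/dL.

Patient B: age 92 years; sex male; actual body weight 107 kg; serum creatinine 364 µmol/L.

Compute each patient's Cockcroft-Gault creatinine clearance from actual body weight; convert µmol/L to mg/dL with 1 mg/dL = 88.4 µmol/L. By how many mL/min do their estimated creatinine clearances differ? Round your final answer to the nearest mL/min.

Patient A: CrCl = (140 − 55) × 98 / (72 × 2.18) = 8330.0 / 156.96 ≈ 53.1 mL/min
Patient B: SCr = 364 / 88.4 = 4.118 mg/dL
Patient B: CrCl = (140 − 92) × 107 / (72 × 4.118) = 5136.0 / 296.50 ≈ 17.3 mL/min
|53.1 − 17.3| = 35.8 mL/min

36 mL/min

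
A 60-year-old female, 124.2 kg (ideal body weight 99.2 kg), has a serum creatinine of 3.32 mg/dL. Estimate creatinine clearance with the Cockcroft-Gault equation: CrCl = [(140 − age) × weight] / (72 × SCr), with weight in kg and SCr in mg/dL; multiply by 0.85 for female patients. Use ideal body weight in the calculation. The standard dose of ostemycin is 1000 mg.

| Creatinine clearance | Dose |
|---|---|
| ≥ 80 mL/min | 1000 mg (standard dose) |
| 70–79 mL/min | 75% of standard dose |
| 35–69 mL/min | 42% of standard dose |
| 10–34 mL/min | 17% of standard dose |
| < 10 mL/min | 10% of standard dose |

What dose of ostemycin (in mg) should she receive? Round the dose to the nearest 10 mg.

170 mg

CrCl = (140 − 60) × 99.2 / (72 × 3.32) × 0.85 = 7936.0 / 239.04 × 0.85 ≈ 28.2 mL/min
CrCl ≈ 28 mL/min → bracket 10–34 mL/min.
17% of 1000 mg = 170 mg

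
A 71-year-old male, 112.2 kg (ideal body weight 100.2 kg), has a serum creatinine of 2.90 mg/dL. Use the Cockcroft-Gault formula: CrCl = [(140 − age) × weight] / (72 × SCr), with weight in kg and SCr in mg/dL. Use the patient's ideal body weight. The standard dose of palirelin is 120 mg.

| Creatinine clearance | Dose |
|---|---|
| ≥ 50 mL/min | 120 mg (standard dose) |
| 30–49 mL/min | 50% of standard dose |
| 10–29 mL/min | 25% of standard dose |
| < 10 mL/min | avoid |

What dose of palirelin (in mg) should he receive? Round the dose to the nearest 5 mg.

60 mg

CrCl = (140 − 71) × 100.2 / (72 × 2.9) = 6913.8 / 208.80 ≈ 33.1 mL/min
CrCl ≈ 33 mL/min → bracket 30–49 mL/min.
50% of 120 mg = 60 mg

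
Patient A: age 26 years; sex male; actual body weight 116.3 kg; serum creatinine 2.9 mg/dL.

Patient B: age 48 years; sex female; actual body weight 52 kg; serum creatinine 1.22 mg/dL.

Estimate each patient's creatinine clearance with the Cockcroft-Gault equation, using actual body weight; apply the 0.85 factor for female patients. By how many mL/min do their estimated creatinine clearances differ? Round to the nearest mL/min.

Patient A: CrCl = (140 − 26) × 116.3 / (72 × 2.9) = 13258.2 / 208.80 ≈ 63.5 mL/min
Patient B: CrCl = (140 − 48) × 52 / (72 × 1.22) × 0.85 = 4784.0 / 87.84 × 0.85 ≈ 46.3 mL/min
|63.5 − 46.3| = 17.2 mL/min

17 mL/min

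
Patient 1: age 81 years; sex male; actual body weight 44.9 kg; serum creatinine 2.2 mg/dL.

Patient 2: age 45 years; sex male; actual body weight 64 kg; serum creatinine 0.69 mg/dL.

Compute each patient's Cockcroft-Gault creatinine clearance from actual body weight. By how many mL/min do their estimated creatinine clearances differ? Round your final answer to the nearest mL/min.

106 mL/min

Patient 1: CrCl = (140 − 81) × 44.9 / (72 × 2.2) = 2649.1 / 158.40 ≈ 16.7 mL/min
Patient 2: CrCl = (140 − 45) × 64 / (72 × 0.69) = 6080.0 / 49.68 ≈ 122.4 mL/min
|16.7 − 122.4| = 105.7 mL/min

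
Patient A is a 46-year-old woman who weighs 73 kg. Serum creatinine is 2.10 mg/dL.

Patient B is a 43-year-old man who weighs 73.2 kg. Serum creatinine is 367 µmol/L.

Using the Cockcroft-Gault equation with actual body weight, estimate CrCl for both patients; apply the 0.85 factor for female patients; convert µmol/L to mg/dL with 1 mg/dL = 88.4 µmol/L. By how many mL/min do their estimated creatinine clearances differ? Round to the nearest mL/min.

15 mL/min

Patient A: CrCl = (140 − 46) × 73 / (72 × 2.1) × 0.85 = 6862.0 / 151.20 × 0.85 ≈ 38.6 mL/min
Patient B: SCr = 367 / 88.4 = 4.152 mg/dL
Patient B: CrCl = (140 − 43) × 73.2 / (72 × 4.152) = 7100.4 / 298.94 ≈ 23.8 mL/min
|38.6 − 23.8| = 14.8 mL/min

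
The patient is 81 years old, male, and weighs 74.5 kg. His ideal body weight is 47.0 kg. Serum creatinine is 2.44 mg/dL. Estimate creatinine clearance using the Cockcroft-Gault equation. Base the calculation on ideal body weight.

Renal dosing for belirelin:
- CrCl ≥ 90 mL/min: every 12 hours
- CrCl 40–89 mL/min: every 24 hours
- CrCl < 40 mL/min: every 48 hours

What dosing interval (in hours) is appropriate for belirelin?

every 48 hours

CrCl = (140 − 81) × 47 / (72 × 2.44) = 2773.0 / 175.68 ≈ 15.8 mL/min
CrCl ≈ 16 mL/min → bracket < 40 mL/min → every 48 hours.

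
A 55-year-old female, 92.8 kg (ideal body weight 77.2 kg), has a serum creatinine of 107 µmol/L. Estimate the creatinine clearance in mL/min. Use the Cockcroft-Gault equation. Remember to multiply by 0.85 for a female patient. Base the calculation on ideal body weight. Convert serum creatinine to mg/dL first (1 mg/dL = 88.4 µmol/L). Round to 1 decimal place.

SCr = 107 / 88.4 = 1.21 mg/dL
CrCl = (140 − 55) × 77.2 / (72 × 1.21) × 0.85 = 6562.0 / 87.12 × 0.85 ≈ 64.0 mL/min

64.0 mL/min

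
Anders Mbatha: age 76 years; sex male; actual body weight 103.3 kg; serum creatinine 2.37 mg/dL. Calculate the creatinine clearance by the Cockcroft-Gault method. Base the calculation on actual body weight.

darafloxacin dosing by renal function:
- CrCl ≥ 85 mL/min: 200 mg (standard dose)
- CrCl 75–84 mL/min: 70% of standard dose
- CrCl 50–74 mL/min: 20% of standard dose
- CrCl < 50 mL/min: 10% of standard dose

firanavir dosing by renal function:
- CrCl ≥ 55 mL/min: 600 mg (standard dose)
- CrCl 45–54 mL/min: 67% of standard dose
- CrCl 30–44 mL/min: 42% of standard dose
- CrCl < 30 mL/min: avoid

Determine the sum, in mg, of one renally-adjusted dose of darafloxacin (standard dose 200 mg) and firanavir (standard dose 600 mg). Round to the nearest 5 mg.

270 mg

CrCl = (140 − 76) × 103.3 / (72 × 2.37) = 6611.2 / 170.64 ≈ 38.7 mL/min
CrCl ≈ 39 mL/min.
darafloxacin: < 50 mL/min → 10% of 200 mg = 20 mg.
firanavir: 30–44 mL/min → 42% of 600 mg = 252 mg.
Total = 20 + 252 = 272 mg.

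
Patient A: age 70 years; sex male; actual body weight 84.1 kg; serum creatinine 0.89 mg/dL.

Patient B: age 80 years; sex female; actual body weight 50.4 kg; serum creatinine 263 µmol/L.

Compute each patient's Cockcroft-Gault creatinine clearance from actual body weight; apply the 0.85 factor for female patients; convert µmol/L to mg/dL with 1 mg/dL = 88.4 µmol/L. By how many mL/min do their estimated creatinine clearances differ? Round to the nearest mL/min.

Patient A: CrCl = (140 − 70) × 84.1 / (72 × 0.89) = 5887.0 / 64.08 ≈ 91.9 mL/min
Patient B: SCr = 263 / 88.4 = 2.975 mg/dL
Patient B: CrCl = (140 − 80) × 50.4 / (72 × 2.975) × 0.85 = 3024.0 / 214.20 × 0.85 ≈ 12.0 mL/min
|91.9 − 12.0| = 79.9 mL/min

80 mL/min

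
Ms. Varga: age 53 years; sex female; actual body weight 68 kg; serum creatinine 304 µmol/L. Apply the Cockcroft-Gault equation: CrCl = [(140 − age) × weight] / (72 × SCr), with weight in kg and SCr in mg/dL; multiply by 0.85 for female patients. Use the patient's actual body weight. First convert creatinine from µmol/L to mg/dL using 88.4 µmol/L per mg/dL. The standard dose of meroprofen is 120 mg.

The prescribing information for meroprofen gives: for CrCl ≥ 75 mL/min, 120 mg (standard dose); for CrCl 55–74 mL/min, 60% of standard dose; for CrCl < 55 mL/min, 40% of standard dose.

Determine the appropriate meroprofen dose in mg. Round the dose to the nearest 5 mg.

SCr = 304 / 88.4 = 3.439 mg/dL
CrCl = (140 − 53) × 68 / (72 × 3.439) × 0.85 = 5916.0 / 247.61 × 0.85 ≈ 20.3 mL/min
CrCl ≈ 20 mL/min → bracket < 55 mL/min.
40% of 120 mg = 48 mg → 50 mg

50 mg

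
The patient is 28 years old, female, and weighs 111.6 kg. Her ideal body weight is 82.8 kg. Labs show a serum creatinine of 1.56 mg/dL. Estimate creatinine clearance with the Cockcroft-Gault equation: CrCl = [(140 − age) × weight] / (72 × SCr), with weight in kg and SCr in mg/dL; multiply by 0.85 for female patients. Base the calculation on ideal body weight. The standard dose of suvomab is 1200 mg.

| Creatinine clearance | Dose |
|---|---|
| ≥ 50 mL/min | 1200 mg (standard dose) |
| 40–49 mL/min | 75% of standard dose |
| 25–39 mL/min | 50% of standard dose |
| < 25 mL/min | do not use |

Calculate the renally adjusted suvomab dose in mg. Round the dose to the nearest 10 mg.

CrCl = (140 − 28) × 82.8 / (72 × 1.56) × 0.85 = 9273.6 / 112.32 × 0.85 ≈ 70.2 mL/min
CrCl ≈ 70 mL/min → bracket ≥ 50 mL/min.
100% of 1200 mg = 1200 mg

1200 mg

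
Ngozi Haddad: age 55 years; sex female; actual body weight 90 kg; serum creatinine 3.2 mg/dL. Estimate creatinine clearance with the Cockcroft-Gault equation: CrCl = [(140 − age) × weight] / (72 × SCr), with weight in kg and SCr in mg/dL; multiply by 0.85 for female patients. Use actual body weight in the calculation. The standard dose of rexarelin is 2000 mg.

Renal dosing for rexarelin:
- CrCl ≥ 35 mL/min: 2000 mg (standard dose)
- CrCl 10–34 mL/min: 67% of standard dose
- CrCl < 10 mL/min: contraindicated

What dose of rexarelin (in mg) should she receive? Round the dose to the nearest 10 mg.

1340 mg

CrCl = (140 − 55) × 90 / (72 × 3.2) × 0.85 = 7650.0 / 230.40 × 0.85 ≈ 28.2 mL/min
CrCl ≈ 28 mL/min → bracket 10–34 mL/min.
67% of 2000 mg = 1340 mg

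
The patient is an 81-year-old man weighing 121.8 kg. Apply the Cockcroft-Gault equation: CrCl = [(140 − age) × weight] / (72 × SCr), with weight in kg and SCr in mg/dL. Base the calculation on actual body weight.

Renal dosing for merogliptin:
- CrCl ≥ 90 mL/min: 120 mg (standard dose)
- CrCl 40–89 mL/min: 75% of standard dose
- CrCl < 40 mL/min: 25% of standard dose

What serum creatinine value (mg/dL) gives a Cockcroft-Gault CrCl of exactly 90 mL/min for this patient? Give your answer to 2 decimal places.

1.11 mg/dL

Standard dose requires CrCl ≥ 90 mL/min.
Set (140 − 81) × 121.8 / (72 × SCr) = 90
SCr = (140 − 81) × 121.8 / (72 × 90) = 1.109 mg/dL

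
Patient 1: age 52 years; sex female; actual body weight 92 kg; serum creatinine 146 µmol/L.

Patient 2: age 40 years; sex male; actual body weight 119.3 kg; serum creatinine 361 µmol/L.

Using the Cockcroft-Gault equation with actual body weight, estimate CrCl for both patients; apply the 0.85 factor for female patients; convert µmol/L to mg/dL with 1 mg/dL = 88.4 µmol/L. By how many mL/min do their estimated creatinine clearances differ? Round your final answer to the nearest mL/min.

Patient 1: SCr = 146 / 88.4 = 1.652 mg/dL
Patient 1: CrCl = (140 − 52) × 92 / (72 × 1.652) × 0.85 = 8096.0 / 118.94 × 0.85 ≈ 57.9 mL/min
Patient 2: SCr = 361 / 88.4 = 4.084 mg/dL
Patient 2: CrCl = (140 − 40) × 119.3 / (72 × 4.084) = 11930.0 / 294.05 ≈ 40.6 mL/min
|57.9 − 40.6| = 17.3 mL/min

17 mL/min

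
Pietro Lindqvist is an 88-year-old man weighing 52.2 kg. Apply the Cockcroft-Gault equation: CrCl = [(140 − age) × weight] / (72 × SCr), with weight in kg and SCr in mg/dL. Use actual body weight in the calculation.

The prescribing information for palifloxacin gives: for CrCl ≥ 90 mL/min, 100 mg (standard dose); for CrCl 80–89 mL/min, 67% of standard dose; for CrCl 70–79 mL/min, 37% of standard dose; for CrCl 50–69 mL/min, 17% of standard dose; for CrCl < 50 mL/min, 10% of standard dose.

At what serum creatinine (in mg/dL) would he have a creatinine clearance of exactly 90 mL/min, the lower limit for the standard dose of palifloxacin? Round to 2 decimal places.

Standard dose requires CrCl ≥ 90 mL/min.
Set (140 − 88) × 52.2 / (72 × SCr) = 90
SCr = (140 − 88) × 52.2 / (72 × 90) = 0.419 mg/dL

0.42 mg/dL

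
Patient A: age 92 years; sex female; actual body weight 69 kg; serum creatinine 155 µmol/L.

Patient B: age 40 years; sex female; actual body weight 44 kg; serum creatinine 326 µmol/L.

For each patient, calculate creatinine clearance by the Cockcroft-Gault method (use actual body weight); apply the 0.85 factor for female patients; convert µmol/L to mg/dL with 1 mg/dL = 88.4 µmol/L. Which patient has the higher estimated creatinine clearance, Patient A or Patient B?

Patient A

Patient A: SCr = 155 / 88.4 = 1.753 mg/dL
Patient A: CrCl = (140 − 92) × 69 / (72 × 1.753) × 0.85 = 3312.0 / 126.22 × 0.85 ≈ 22.3 mL/min
Patient B: SCr = 326 / 88.4 = 3.688 mg/dL
Patient B: CrCl = (140 − 40) × 44 / (72 × 3.688) × 0.85 = 4400.0 / 265.54 × 0.85 ≈ 14.1 mL/min
22.3 vs 14.1 mL/min → Patient A is higher.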